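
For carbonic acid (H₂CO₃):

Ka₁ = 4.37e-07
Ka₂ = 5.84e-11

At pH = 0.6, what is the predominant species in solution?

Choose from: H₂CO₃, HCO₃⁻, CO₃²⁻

pKa₁ = 6.36, pKa₂ = 10.23. For a polyprotic acid the predominant species crosses at each pKa: below pKa_n the protonated form dominates, above it the deprotonated form does. At pH = 0.6, the predominant species is H₂CO₃.

H₂CO₃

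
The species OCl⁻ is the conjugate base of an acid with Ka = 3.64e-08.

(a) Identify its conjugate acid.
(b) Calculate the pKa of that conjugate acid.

(a) The conjugate acid is formed by adding one H⁺ to OCl⁻, giving HOCl. (b) pKa = -log(Ka) = -log(3.64e-08) = 7.44.

Conjugate acid: HOCl; pK_a = 7.44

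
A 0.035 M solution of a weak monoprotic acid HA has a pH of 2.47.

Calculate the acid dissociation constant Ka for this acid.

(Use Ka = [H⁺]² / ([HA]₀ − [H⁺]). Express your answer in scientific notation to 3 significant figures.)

[H⁺] = 10^(−pH) = 10^(−2.47) = 3.388e-03 M. For HA ⇌ H⁺ + A⁻, Ka = [H⁺][A⁻]/[HA] = [H⁺]² / ([HA]₀ − [H⁺]) = (3.388e-03)² / (0.035 − 3.388e-03) = 3.63e-04.

K_a = 3.63e-04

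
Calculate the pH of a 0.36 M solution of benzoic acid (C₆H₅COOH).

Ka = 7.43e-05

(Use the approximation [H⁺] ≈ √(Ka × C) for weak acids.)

[H⁺] = √(Ka × C) = √(7.43e-05 × 0.36) = 5.1718e-03. pH = -log(5.1718e-03)

pH = 2.29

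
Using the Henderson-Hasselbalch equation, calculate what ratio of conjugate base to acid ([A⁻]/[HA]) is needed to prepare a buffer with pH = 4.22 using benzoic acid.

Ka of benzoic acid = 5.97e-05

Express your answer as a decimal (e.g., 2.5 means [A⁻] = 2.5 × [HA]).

pKa = -log(5.97e-05) = 4.2240. pH = pKa + log([A⁻]/[HA]), so log([A⁻]/[HA]) = pH − pKa = 4.22 − 4.2240 = -0.0040. [A⁻]/[HA] = 10^(-0.0040) = 0.991

[A⁻]/[HA] = 0.991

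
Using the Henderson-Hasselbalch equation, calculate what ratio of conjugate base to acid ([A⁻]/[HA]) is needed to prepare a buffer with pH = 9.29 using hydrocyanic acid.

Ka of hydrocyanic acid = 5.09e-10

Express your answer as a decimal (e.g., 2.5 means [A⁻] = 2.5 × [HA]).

pKa = -log(5.09e-10) = 9.2933. pH = pKa + log([A⁻]/[HA]), so log([A⁻]/[HA]) = pH − pKa = 9.29 − 9.2933 = -0.0033. [A⁻]/[HA] = 10^(-0.0033) = 0.992

[A⁻]/[HA] = 0.992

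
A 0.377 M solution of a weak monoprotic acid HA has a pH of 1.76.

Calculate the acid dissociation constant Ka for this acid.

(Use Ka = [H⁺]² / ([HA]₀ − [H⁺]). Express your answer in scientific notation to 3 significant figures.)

[H⁺] = 10^(−pH) = 10^(−1.76) = 1.738e-02 M. For HA ⇌ H⁺ + A⁻, Ka = [H⁺][A⁻]/[HA] = [H⁺]² / ([HA]₀ − [H⁺]) = (1.738e-02)² / (0.377 − 1.738e-02) = 8.40e-04.

K_a = 8.40e-04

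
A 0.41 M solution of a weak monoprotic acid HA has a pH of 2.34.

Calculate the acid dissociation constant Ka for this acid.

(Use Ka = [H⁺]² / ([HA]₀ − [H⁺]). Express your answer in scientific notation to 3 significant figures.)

[H⁺] = 10^(−pH) = 10^(−2.34) = 4.571e-03 M. For HA ⇌ H⁺ + A⁻, Ka = [H⁺][A⁻]/[HA] = [H⁺]² / ([HA]₀ − [H⁺]) = (4.571e-03)² / (0.41 − 4.571e-03) = 5.15e-05.

K_a = 5.15e-05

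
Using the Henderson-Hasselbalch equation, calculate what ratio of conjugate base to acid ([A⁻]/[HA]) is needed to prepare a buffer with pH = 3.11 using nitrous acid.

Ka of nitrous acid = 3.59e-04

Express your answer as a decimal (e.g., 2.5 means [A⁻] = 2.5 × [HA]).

pKa = -log(3.59e-04) = 3.4449. pH = pKa + log([A⁻]/[HA]), so log([A⁻]/[HA]) = pH − pKa = 3.11 − 3.4449 = -0.3349. [A⁻]/[HA] = 10^(-0.3349) = 0.462

[A⁻]/[HA] = 0.462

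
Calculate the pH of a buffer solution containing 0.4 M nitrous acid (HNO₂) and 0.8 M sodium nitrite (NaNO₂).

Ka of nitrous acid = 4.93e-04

pKa = -log(4.93e-04) = 3.31. pH = pKa + log([A⁻]/[HA]) = 3.31 + log(0.8/0.4)

pH = 3.61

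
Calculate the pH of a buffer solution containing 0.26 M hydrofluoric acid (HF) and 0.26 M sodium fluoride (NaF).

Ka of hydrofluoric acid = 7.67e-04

pKa = -log(7.67e-04) = 3.12. pH = pKa + log([A⁻]/[HA]) = 3.12 + log(0.26/0.26)

pH = 3.12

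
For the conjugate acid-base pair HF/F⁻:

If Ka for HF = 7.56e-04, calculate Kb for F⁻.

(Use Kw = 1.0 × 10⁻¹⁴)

For a conjugate pair Ka × Kb = Kw, so Kb = Kw/Ka = 1.0 × 10⁻¹⁴ / 7.56e-04 = 1.32e-11.

K_b = 1.32e-11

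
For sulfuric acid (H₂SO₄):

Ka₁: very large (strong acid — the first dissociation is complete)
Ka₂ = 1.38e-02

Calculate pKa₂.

pKa₂ = -log(Ka₂) = -log(1.38e-02) = 1.86.

pK_{a2} = 1.86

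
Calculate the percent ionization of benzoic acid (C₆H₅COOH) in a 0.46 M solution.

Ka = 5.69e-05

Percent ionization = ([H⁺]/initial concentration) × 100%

Using Ka equilibrium: x² + Ka×x - Ka×C = 0. Solving: [H⁺] = 5.0877e-03. Percent = (5.0877e-03/0.46) × 100

Percent ionization = 1.11%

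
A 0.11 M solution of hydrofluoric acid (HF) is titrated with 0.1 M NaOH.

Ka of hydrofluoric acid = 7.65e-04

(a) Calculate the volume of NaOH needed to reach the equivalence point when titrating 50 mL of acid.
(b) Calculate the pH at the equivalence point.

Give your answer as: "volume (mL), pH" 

moles acid = 0.11 × 50/1000 = 0.0055 mol; V_base = moles/0.1 × 1000 = 55.0 mL. At equivalence only the conjugate base is present: [A⁻] = 0.0055/0.105 = 5.2381e-02 M. Kb = Kw/Ka = 1.31e-11; [OH⁻] = √(Kb × [A⁻]) = 8.2748e-07; pOH = 6.08; pH = 14 - pOH = 7.92.

V = 55.0 mL, pH = 7.92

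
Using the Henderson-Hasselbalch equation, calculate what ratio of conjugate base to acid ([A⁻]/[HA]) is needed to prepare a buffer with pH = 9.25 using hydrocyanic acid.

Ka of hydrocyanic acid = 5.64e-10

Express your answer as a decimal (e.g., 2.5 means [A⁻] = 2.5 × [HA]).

pKa = -log(5.64e-10) = 9.2487. pH = pKa + log([A⁻]/[HA]), so log([A⁻]/[HA]) = pH − pKa = 9.25 − 9.2487 = 0.0013. [A⁻]/[HA] = 10^(0.0013) = 1.00

[A⁻]/[HA] = 1.00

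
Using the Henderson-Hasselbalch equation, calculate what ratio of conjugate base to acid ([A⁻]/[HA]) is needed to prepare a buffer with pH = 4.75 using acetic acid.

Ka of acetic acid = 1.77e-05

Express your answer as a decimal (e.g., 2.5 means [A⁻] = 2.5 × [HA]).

pKa = -log(1.77e-05) = 4.7520. pH = pKa + log([A⁻]/[HA]), so log([A⁻]/[HA]) = pH − pKa = 4.75 − 4.7520 = -0.0020. [A⁻]/[HA] = 10^(-0.0020) = 0.995

[A⁻]/[HA] = 0.995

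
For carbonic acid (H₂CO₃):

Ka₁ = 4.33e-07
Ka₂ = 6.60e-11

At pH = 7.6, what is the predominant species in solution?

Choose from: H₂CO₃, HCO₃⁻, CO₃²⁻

pKa₁ = 6.36, pKa₂ = 10.18. For a polyprotic acid the predominant species crosses at each pKa: below pKa_n the protonated form dominates, above it the deprotonated form does. At pH = 7.6, the predominant species is HCO₃⁻.

HCO₃⁻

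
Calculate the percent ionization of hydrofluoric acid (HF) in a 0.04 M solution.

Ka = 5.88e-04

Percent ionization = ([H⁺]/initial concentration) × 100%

Using Ka equilibrium: x² + Ka×x - Ka×C = 0. Solving: [H⁺] = 4.5646e-03. Percent = (4.5646e-03/0.04) × 100

Percent ionization = 11.4%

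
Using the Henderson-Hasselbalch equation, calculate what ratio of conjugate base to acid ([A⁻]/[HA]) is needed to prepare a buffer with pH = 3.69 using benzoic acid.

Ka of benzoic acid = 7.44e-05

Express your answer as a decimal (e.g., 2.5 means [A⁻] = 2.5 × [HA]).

pKa = -log(7.44e-05) = 4.1284. pH = pKa + log([A⁻]/[HA]), so log([A⁻]/[HA]) = pH − pKa = 3.69 − 4.1284 = -0.4384. [A⁻]/[HA] = 10^(-0.4384) = 0.364

[A⁻]/[HA] = 0.364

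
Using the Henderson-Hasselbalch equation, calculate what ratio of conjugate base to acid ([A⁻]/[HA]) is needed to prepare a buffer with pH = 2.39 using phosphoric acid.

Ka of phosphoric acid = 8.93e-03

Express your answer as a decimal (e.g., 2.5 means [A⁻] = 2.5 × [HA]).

pKa = -log(8.93e-03) = 2.0491. pH = pKa + log([A⁻]/[HA]), so log([A⁻]/[HA]) = pH − pKa = 2.39 − 2.0491 = 0.3409. [A⁻]/[HA] = 10^(0.3409) = 2.19

[A⁻]/[HA] = 2.19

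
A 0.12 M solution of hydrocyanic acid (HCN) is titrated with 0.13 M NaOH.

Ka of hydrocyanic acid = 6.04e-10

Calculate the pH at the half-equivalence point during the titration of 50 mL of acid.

At half-equivalence [HA] = [A⁻], so Henderson-Hasselbalch gives pH = pKa = -log(6.04e-10) = 9.22.

pH = pKa = 9.22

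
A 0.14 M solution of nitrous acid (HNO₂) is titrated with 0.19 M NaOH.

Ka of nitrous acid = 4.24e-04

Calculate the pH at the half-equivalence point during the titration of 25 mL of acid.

At half-equivalence [HA] = [A⁻], so Henderson-Hasselbalch gives pH = pKa = -log(4.24e-04) = 3.37.

pH = pKa = 3.37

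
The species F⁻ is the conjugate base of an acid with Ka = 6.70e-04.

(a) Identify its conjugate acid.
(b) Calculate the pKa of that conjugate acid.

(a) The conjugate acid is formed by adding one H⁺ to F⁻, giving HF. (b) pKa = -log(Ka) = -log(6.70e-04) = 3.17.

Conjugate acid: HF; pK_a = 3.17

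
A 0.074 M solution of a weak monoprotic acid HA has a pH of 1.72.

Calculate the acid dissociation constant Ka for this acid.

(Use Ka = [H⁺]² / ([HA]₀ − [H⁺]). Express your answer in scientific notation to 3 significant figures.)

[H⁺] = 10^(−pH) = 10^(−1.72) = 1.905e-02 M. For HA ⇌ H⁺ + A⁻, Ka = [H⁺][A⁻]/[HA] = [H⁺]² / ([HA]₀ − [H⁺]) = (1.905e-02)² / (0.074 − 1.905e-02) = 6.61e-03.

K_a = 6.61e-03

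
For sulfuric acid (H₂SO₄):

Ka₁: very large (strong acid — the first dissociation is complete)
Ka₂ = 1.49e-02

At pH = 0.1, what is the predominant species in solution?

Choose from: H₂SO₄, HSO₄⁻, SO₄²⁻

The first dissociation is complete, so H₂SO₄ itself is never the predominant species in water; pKa₂ = -log(1.49e-02) = 1.83. For a polyprotic acid the predominant species crosses at each pKa: below pKa_n the protonated form dominates, above it the deprotonated form does. At pH = 0.1, the predominant species is HSO₄⁻.

HSO₄⁻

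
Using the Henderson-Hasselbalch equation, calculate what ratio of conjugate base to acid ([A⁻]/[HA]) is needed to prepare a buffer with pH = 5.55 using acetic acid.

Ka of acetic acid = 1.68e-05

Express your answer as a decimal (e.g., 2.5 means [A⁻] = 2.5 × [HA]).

pKa = -log(1.68e-05) = 4.7747. pH = pKa + log([A⁻]/[HA]), so log([A⁻]/[HA]) = pH − pKa = 5.55 − 4.7747 = 0.7753. [A⁻]/[HA] = 10^(0.7753) = 5.96

[A⁻]/[HA] = 5.96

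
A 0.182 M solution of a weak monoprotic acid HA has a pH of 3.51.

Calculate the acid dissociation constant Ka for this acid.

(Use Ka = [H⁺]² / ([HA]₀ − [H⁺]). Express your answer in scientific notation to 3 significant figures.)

[H⁺] = 10^(−pH) = 10^(−3.51) = 3.090e-04 M. For HA ⇌ H⁺ + A⁻, Ka = [H⁺][A⁻]/[HA] = [H⁺]² / ([HA]₀ − [H⁺]) = (3.090e-04)² / (0.182 − 3.090e-04) = 5.26e-07.

K_a = 5.26e-07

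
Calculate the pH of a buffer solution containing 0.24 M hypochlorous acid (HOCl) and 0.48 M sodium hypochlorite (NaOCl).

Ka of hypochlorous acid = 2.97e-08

pKa = -log(2.97e-08) = 7.53. pH = pKa + log([A⁻]/[HA]) = 7.53 + log(0.48/0.24)

pH = 7.83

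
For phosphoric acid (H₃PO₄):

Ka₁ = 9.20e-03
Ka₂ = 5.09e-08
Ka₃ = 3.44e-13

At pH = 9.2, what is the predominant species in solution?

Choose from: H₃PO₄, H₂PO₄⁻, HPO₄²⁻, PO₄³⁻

pKa₁ = 2.04, pKa₂ = 7.29, pKa₃ = 12.46. For a polyprotic acid the predominant species crosses at each pKa: below pKa_n the protonated form dominates, above it the deprotonated form does. At pH = 9.2, the predominant species is HPO₄²⁻.

HPO₄²⁻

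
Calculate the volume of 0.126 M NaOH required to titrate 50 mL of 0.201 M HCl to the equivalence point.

At equivalence: moles acid = moles base. moles HCl = 0.201 × 50/1000 = 0.01005 mol. V_base = moles / 0.126 × 1000 = 79.8 mL.

V_{base} = 79.8 mL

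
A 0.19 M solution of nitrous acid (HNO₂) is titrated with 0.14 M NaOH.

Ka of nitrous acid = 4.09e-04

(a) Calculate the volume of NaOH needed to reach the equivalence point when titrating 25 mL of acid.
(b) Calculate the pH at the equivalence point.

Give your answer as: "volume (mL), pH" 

moles acid = 0.19 × 25/1000 = 0.00475 mol; V_base = moles/0.14 × 1000 = 33.9 mL. At equivalence only the conjugate base is present: [A⁻] = 0.00475/0.059 = 8.0606e-02 M. Kb = Kw/Ka = 2.44e-11; [OH⁻] = √(Kb × [A⁻]) = 1.4039e-06; pOH = 5.85; pH = 14 - pOH = 8.15.

V = 33.9 mL, pH = 8.15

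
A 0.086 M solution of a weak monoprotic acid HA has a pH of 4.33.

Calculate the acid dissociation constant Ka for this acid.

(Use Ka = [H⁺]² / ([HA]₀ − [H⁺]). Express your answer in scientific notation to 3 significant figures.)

[H⁺] = 10^(−pH) = 10^(−4.33) = 4.677e-05 M. For HA ⇌ H⁺ + A⁻, Ka = [H⁺][A⁻]/[HA] = [H⁺]² / ([HA]₀ − [H⁺]) = (4.677e-05)² / (0.086 − 4.677e-05) = 2.55e-08.

K_a = 2.55e-08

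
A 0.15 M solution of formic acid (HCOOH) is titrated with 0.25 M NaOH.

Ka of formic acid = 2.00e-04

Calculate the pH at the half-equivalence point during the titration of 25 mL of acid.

At half-equivalence [HA] = [A⁻], so Henderson-Hasselbalch gives pH = pKa = -log(2.00e-04) = 3.70.

pH = pKa = 3.70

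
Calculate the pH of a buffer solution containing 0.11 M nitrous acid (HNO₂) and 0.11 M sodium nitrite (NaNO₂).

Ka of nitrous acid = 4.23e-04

pKa = -log(4.23e-04) = 3.37. pH = pKa + log([A⁻]/[HA]) = 3.37 + log(0.11/0.11)

pH = 3.37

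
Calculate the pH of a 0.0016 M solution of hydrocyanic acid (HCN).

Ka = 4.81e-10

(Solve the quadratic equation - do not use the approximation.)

x² + Ka×x - Ka×C = 0. Using quadratic formula: [H⁺] = 8.7703e-07

pH = 6.06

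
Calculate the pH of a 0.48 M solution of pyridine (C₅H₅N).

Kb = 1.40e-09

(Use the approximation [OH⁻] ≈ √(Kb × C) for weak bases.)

[OH⁻] = √(Kb × C) = √(1.40e-09 × 0.48) = 2.5923e-05. pOH = 4.59, pH = 14 - pOH

pH = 9.41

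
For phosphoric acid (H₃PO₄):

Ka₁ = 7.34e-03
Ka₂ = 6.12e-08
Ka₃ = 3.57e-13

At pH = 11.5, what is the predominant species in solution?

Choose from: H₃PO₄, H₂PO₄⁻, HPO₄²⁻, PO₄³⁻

pKa₁ = 2.13, pKa₂ = 7.21, pKa₃ = 12.45. For a polyprotic acid the predominant species crosses at each pKa: below pKa_n the protonated form dominates, above it the deprotonated form does. At pH = 11.5, the predominant species is HPO₄²⁻.

HPO₄²⁻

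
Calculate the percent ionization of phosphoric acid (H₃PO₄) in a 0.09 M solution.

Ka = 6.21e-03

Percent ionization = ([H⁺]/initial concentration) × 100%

Using Ka equilibrium: x² + Ka×x - Ka×C = 0. Solving: [H⁺] = 2.0739e-02. Percent = (2.0739e-02/0.09) × 100

Percent ionization = 23%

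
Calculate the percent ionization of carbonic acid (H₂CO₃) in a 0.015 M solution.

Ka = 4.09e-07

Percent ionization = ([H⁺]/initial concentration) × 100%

Using Ka equilibrium: x² + Ka×x - Ka×C = 0. Solving: [H⁺] = 7.8122e-05. Percent = (7.8122e-05/0.015) × 100

Percent ionization = 0.521%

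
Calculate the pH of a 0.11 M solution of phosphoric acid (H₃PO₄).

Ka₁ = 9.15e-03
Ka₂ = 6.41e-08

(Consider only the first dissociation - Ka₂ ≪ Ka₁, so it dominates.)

First dissociation dominates. From Ka₁ = [H⁺][HA⁻]/[H₂A], x² + Ka₁·x − Ka₁·C = 0 with C = 0.11 M and Ka₁ = 9.15e-03. Solving: [H⁺] = (−Ka₁ + √(Ka₁² + 4·Ka₁·C)) / 2 = 2.7479e-02 M. pH = -log(2.7479e-02) = 1.56.

pH = 1.56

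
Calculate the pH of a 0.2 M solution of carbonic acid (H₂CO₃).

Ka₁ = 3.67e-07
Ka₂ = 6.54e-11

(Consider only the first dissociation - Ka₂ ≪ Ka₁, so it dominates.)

First dissociation dominates. From Ka₁ = [H⁺][HA⁻]/[H₂A], x² + Ka₁·x − Ka₁·C = 0 with C = 0.2 M and Ka₁ = 3.67e-07. Solving: [H⁺] = (−Ka₁ + √(Ka₁² + 4·Ka₁·C)) / 2 = 2.7074e-04 M. pH = -log(2.7074e-04) = 3.57.

pH = 3.57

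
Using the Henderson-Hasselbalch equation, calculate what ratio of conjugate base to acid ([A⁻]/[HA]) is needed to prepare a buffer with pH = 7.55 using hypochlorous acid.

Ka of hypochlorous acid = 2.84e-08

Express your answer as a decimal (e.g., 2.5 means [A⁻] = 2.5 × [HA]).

pKa = -log(2.84e-08) = 7.5467. pH = pKa + log([A⁻]/[HA]), so log([A⁻]/[HA]) = pH − pKa = 7.55 − 7.5467 = 0.0033. [A⁻]/[HA] = 10^(0.0033) = 1.01

[A⁻]/[HA] = 1.01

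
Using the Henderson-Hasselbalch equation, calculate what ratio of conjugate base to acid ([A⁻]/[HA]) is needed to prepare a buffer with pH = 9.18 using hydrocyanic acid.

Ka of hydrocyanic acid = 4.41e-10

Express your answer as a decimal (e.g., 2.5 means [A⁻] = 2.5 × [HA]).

pKa = -log(4.41e-10) = 9.3556. pH = pKa + log([A⁻]/[HA]), so log([A⁻]/[HA]) = pH − pKa = 9.18 − 9.3556 = -0.1756. [A⁻]/[HA] = 10^(-0.1756) = 0.667

[A⁻]/[HA] = 0.667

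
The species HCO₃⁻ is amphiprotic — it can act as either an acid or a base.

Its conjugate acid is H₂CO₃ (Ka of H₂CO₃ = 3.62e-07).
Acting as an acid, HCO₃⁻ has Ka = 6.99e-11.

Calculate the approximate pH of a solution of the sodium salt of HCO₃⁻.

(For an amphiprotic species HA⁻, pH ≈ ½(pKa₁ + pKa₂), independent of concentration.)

pKa₁ = -log(3.62e-07) = 6.44; pKa₂ = -log(6.99e-11) = 10.16. For an amphiprotic species, pH ≈ ½(pKa₁ + pKa₂) = ½(6.44 + 10.16) = 8.30.

pH = 8.30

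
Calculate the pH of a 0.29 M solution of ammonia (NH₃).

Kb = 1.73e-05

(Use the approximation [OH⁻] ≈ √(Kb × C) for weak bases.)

[OH⁻] = √(Kb × C) = √(1.73e-05 × 0.29) = 2.2399e-03. pOH = 2.65, pH = 14 - pOH

pH = 11.35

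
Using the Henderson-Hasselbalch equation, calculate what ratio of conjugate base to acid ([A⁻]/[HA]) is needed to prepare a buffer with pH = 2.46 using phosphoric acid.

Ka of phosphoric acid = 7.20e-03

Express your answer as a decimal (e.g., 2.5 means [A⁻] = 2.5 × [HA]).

pKa = -log(7.20e-03) = 2.1427. pH = pKa + log([A⁻]/[HA]), so log([A⁻]/[HA]) = pH − pKa = 2.46 − 2.1427 = 0.3173. [A⁻]/[HA] = 10^(0.3173) = 2.08

[A⁻]/[HA] = 2.08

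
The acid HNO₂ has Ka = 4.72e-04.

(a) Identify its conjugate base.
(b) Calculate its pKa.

(a) The conjugate base is formed by removing one H⁺ from HNO₂, giving NO₂⁻. (b) pKa = -log(Ka) = -log(4.72e-04) = 3.33.

Conjugate base: NO₂⁻; pK_a = 3.33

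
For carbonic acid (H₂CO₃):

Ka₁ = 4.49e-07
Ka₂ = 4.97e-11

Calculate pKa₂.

pKa₂ = -log(Ka₂) = -log(4.97e-11) = 10.30.

pK_{a2} = 10.30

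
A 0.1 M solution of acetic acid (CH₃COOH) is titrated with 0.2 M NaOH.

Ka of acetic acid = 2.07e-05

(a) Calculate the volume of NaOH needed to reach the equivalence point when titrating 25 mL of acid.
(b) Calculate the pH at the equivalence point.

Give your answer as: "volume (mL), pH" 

moles acid = 0.1 × 25/1000 = 0.0025 mol; V_base = moles/0.2 × 1000 = 12.5 mL. At equivalence only the conjugate base is present: [A⁻] = 0.0025/0.037 = 6.6667e-02 M. Kb = Kw/Ka = 4.83e-10; [OH⁻] = √(Kb × [A⁻]) = 5.6750e-06; pOH = 5.25; pH = 14 - pOH = 8.75.

V = 12.5 mL, pH = 8.75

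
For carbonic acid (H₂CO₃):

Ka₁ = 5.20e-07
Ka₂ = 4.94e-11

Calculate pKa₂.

pKa₂ = -log(Ka₂) = -log(4.94e-11) = 10.31.

pK_{a2} = 10.31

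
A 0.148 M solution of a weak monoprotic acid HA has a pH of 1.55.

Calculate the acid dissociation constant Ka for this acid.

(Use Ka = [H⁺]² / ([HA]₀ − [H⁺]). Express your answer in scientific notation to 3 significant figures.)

[H⁺] = 10^(−pH) = 10^(−1.55) = 2.818e-02 M. For HA ⇌ H⁺ + A⁻, Ka = [H⁺][A⁻]/[HA] = [H⁺]² / ([HA]₀ − [H⁺]) = (2.818e-02)² / (0.148 − 2.818e-02) = 6.63e-03.

K_a = 6.63e-03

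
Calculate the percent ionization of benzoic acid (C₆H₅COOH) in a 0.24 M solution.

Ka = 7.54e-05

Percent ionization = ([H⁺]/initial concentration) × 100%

Using Ka equilibrium: x² + Ka×x - Ka×C = 0. Solving: [H⁺] = 4.2164e-03. Percent = (4.2164e-03/0.24) × 100

Percent ionization = 1.76%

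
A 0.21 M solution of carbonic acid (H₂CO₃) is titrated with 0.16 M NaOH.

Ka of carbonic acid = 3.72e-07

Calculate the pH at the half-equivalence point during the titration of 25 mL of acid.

At half-equivalence [HA] = [A⁻], so Henderson-Hasselbalch gives pH = pKa = -log(3.72e-07) = 6.43.

pH = pKa = 6.43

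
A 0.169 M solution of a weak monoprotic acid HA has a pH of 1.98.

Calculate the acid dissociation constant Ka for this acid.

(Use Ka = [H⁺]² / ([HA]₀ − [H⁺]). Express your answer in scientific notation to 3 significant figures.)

[H⁺] = 10^(−pH) = 10^(−1.98) = 1.047e-02 M. For HA ⇌ H⁺ + A⁻, Ka = [H⁺][A⁻]/[HA] = [H⁺]² / ([HA]₀ − [H⁺]) = (1.047e-02)² / (0.169 − 1.047e-02) = 6.92e-04.

K_a = 6.92e-04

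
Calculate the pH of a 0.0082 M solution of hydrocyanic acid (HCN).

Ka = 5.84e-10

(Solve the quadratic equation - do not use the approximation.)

x² + Ka×x - Ka×C = 0. Using quadratic formula: [H⁺] = 2.1880e-06

pH = 5.66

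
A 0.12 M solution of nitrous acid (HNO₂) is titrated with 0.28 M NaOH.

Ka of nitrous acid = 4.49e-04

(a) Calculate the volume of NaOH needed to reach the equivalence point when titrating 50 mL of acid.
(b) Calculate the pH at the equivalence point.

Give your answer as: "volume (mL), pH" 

moles acid = 0.12 × 50/1000 = 0.006 mol; V_base = moles/0.28 × 1000 = 21.4 mL. At equivalence only the conjugate base is present: [A⁻] = 0.006/0.071 = 8.4000e-02 M. Kb = Kw/Ka = 2.23e-11; [OH⁻] = √(Kb × [A⁻]) = 1.3678e-06; pOH = 5.86; pH = 14 - pOH = 8.14.

V = 21.4 mL, pH = 8.14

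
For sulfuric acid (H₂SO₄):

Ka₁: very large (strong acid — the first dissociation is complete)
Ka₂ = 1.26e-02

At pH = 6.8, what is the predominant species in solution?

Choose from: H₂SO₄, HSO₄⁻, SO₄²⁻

The first dissociation is complete, so H₂SO₄ itself is never the predominant species in water; pKa₂ = -log(1.26e-02) = 1.90. For a polyprotic acid the predominant species crosses at each pKa: below pKa_n the protonated form dominates, above it the deprotonated form does. At pH = 6.8, the predominant species is SO₄²⁻.

SO₄²⁻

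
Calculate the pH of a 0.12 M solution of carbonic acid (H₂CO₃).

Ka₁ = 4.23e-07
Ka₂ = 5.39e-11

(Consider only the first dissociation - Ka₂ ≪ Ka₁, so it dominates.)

First dissociation dominates. From Ka₁ = [H⁺][HA⁻]/[H₂A], x² + Ka₁·x − Ka₁·C = 0 with C = 0.12 M and Ka₁ = 4.23e-07. Solving: [H⁺] = (−Ka₁ + √(Ka₁² + 4·Ka₁·C)) / 2 = 2.2509e-04 M. pH = -log(2.2509e-04) = 3.65.

pH = 3.65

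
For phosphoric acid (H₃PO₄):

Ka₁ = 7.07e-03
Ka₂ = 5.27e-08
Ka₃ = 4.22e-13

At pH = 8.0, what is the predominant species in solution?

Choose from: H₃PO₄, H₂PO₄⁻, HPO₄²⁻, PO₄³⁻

pKa₁ = 2.15, pKa₂ = 7.28, pKa₃ = 12.37. For a polyprotic acid the predominant species crosses at each pKa: below pKa_n the protonated form dominates, above it the deprotonated form does. At pH = 8.0, the predominant species is HPO₄²⁻.

HPO₄²⁻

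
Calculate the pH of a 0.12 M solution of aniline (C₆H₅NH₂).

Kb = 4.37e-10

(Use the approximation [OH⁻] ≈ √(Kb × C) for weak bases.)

[OH⁻] = √(Kb × C) = √(4.37e-10 × 0.12) = 7.2415e-06. pOH = 5.14, pH = 14 - pOH

pH = 8.86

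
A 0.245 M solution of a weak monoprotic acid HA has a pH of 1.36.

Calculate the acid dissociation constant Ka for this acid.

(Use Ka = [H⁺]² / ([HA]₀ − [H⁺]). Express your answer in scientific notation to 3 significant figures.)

[H⁺] = 10^(−pH) = 10^(−1.36) = 4.365e-02 M. For HA ⇌ H⁺ + A⁻, Ka = [H⁺][A⁻]/[HA] = [H⁺]² / ([HA]₀ − [H⁺]) = (4.365e-02)² / (0.245 − 4.365e-02) = 9.46e-03.

K_a = 9.46e-03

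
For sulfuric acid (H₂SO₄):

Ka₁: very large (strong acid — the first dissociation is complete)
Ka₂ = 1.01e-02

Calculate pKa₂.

pKa₂ = -log(Ka₂) = -log(1.01e-02) = 2.00.

pK_{a2} = 2.00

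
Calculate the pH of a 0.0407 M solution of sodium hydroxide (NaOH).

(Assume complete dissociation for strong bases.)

[OH⁻] = 0.0407 M for strong base. pOH = -log[OH⁻] = 1.39, pH = 14 - pOH

pH = 12.61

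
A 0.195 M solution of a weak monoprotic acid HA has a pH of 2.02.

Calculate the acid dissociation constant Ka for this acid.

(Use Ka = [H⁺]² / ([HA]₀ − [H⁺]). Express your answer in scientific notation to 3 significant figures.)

[H⁺] = 10^(−pH) = 10^(−2.02) = 9.550e-03 M. For HA ⇌ H⁺ + A⁻, Ka = [H⁺][A⁻]/[HA] = [H⁺]² / ([HA]₀ − [H⁺]) = (9.550e-03)² / (0.195 − 9.550e-03) = 4.92e-04.

K_a = 4.92e-04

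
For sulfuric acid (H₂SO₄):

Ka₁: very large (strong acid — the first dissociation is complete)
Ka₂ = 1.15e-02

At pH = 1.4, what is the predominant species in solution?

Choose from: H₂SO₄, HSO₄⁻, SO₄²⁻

The first dissociation is complete, so H₂SO₄ itself is never the predominant species in water; pKa₂ = -log(1.15e-02) = 1.94. For a polyprotic acid the predominant species crosses at each pKa: below pKa_n the protonated form dominates, above it the deprotonated form does. At pH = 1.4, the predominant species is HSO₄⁻.

HSO₄⁻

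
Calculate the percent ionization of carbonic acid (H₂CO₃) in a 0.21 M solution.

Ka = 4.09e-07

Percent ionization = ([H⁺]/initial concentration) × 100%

Using Ka equilibrium: x² + Ka×x - Ka×C = 0. Solving: [H⁺] = 2.9287e-04. Percent = (2.9287e-04/0.21) × 100

Percent ionization = 0.139%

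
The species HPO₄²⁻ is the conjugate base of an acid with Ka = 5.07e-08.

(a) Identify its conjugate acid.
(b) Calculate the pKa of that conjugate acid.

(a) The conjugate acid is formed by adding one H⁺ to HPO₄²⁻, giving H₂PO₄⁻. (b) pKa = -log(Ka) = -log(5.07e-08) = 7.29.

Conjugate acid: H₂PO₄⁻; pK_a = 7.29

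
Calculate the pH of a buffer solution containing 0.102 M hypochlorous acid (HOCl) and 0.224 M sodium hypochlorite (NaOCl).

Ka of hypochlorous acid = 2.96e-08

pKa = -log(2.96e-08) = 7.53. pH = pKa + log([A⁻]/[HA]) = 7.53 + log(0.224/0.102)

pH = 7.87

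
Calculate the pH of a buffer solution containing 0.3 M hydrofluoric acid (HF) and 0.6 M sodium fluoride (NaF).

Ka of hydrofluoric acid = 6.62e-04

pKa = -log(6.62e-04) = 3.18. pH = pKa + log([A⁻]/[HA]) = 3.18 + log(0.6/0.3)

pH = 3.48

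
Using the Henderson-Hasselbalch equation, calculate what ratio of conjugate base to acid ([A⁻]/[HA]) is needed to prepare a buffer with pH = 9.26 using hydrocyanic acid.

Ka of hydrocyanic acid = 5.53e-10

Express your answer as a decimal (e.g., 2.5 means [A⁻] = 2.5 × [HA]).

pKa = -log(5.53e-10) = 9.2573. pH = pKa + log([A⁻]/[HA]), so log([A⁻]/[HA]) = pH − pKa = 9.26 − 9.2573 = 0.0027. [A⁻]/[HA] = 10^(0.0027) = 1.01

[A⁻]/[HA] = 1.01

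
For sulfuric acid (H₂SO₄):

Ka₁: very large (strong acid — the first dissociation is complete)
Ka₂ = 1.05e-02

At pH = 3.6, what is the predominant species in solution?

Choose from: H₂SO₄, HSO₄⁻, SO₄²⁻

The first dissociation is complete, so H₂SO₄ itself is never the predominant species in water; pKa₂ = -log(1.05e-02) = 1.98. For a polyprotic acid the predominant species crosses at each pKa: below pKa_n the protonated form dominates, above it the deprotonated form does. At pH = 3.6, the predominant species is SO₄²⁻.

SO₄²⁻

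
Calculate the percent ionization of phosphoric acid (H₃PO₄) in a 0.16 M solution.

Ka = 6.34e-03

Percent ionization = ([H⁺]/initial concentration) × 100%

Using Ka equilibrium: x² + Ka×x - Ka×C = 0. Solving: [H⁺] = 2.8837e-02. Percent = (2.8837e-02/0.16) × 100

Percent ionization = 18%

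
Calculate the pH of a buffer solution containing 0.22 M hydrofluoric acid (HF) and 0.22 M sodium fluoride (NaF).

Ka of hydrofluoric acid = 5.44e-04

pKa = -log(5.44e-04) = 3.26. pH = pKa + log([A⁻]/[HA]) = 3.26 + log(0.22/0.22)

pH = 3.26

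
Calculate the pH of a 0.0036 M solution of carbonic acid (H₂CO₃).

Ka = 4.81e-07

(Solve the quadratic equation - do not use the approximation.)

x² + Ka×x - Ka×C = 0. Using quadratic formula: [H⁺] = 4.1373e-05

pH = 4.38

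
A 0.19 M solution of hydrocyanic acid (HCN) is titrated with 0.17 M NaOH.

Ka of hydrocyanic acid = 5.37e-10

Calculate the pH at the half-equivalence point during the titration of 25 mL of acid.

At half-equivalence [HA] = [A⁻], so Henderson-Hasselbalch gives pH = pKa = -log(5.37e-10) = 9.27.

pH = pKa = 9.27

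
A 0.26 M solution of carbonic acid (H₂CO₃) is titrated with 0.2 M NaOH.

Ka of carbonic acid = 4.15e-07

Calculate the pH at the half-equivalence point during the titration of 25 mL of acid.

At half-equivalence [HA] = [A⁻], so Henderson-Hasselbalch gives pH = pKa = -log(4.15e-07) = 6.38.

pH = pKa = 6.38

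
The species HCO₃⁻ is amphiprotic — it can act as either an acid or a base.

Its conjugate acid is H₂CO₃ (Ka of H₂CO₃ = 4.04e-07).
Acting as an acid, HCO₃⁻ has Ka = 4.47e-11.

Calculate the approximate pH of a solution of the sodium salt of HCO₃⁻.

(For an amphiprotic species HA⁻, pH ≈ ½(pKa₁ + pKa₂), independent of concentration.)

pKa₁ = -log(4.04e-07) = 6.39; pKa₂ = -log(4.47e-11) = 10.35. For an amphiprotic species, pH ≈ ½(pKa₁ + pKa₂) = ½(6.39 + 10.35) = 8.37.

pH = 8.37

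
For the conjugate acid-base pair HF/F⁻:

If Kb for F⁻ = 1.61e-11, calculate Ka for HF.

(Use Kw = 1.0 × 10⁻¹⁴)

For a conjugate pair Ka × Kb = Kw, so Ka = Kw/Kb = 1.0 × 10⁻¹⁴ / 1.61e-11 = 6.21e-04.

K_a = 6.21e-04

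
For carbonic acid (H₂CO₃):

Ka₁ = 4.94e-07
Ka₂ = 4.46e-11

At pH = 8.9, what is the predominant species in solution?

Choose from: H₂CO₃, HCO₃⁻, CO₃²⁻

pKa₁ = 6.31, pKa₂ = 10.35. For a polyprotic acid the predominant species crosses at each pKa: below pKa_n the protonated form dominates, above it the deprotonated form does. At pH = 8.9, the predominant species is HCO₃⁻.

HCO₃⁻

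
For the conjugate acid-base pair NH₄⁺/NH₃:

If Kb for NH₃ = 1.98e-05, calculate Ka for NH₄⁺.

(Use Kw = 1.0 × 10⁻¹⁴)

For a conjugate pair Ka × Kb = Kw, so Ka = Kw/Kb = 1.0 × 10⁻¹⁴ / 1.98e-05 = 5.05e-10.

K_a = 5.05e-10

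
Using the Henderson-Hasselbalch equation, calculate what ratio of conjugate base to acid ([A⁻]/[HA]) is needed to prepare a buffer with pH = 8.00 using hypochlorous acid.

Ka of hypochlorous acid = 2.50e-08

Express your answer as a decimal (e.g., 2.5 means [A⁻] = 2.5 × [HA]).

pKa = -log(2.50e-08) = 7.6021. pH = pKa + log([A⁻]/[HA]), so log([A⁻]/[HA]) = pH − pKa = 8.00 − 7.6021 = 0.3979. [A⁻]/[HA] = 10^(0.3979) = 2.50

[A⁻]/[HA] = 2.50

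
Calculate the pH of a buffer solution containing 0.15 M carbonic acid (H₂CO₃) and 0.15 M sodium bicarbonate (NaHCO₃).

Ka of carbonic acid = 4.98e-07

pKa = -log(4.98e-07) = 6.30. pH = pKa + log([A⁻]/[HA]) = 6.30 + log(0.15/0.15)

pH = 6.30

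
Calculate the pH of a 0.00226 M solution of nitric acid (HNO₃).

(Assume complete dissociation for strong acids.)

[H⁺] = 0.00226 M for strong acid. pH = -log[H⁺] = -log(0.00226)

pH = 2.65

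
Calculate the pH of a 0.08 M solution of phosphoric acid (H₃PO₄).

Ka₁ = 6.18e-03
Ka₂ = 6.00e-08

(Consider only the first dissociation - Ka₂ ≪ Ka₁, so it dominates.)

First dissociation dominates. From Ka₁ = [H⁺][HA⁻]/[H₂A], x² + Ka₁·x − Ka₁·C = 0 with C = 0.08 M and Ka₁ = 6.18e-03. Solving: [H⁺] = (−Ka₁ + √(Ka₁² + 4·Ka₁·C)) / 2 = 1.9359e-02 M. pH = -log(1.9359e-02) = 1.71.

pH = 1.71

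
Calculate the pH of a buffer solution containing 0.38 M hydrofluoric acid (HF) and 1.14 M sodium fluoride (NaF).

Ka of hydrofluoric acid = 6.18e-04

pKa = -log(6.18e-04) = 3.21. pH = pKa + log([A⁻]/[HA]) = 3.21 + log(1.14/0.38)

pH = 3.69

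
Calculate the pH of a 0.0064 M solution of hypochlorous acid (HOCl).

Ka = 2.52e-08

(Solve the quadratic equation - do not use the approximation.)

x² + Ka×x - Ka×C = 0. Using quadratic formula: [H⁺] = 1.2687e-05

pH = 4.90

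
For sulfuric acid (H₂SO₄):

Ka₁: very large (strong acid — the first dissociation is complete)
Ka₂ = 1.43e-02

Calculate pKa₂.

pKa₂ = -log(Ka₂) = -log(1.43e-02) = 1.84.

pK_{a2} = 1.84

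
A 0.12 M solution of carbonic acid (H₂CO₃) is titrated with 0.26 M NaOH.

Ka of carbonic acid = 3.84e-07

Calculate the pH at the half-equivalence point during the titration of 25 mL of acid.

At half-equivalence [HA] = [A⁻], so Henderson-Hasselbalch gives pH = pKa = -log(3.84e-07) = 6.42.

pH = pKa = 6.42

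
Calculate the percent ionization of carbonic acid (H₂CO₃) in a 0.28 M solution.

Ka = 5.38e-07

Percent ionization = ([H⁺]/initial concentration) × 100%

Using Ka equilibrium: x² + Ka×x - Ka×C = 0. Solving: [H⁺] = 3.8785e-04. Percent = (3.8785e-04/0.28) × 100

Percent ionization = 0.139%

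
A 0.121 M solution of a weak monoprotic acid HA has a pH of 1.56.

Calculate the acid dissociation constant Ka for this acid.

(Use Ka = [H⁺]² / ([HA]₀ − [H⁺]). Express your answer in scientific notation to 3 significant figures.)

[H⁺] = 10^(−pH) = 10^(−1.56) = 2.754e-02 M. For HA ⇌ H⁺ + A⁻, Ka = [H⁺][A⁻]/[HA] = [H⁺]² / ([HA]₀ − [H⁺]) = (2.754e-02)² / (0.121 − 2.754e-02) = 8.12e-03.

K_a = 8.12e-03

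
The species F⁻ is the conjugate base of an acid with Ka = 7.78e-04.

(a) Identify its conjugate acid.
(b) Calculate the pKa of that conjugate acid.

(a) The conjugate acid is formed by adding one H⁺ to F⁻, giving HF. (b) pKa = -log(Ka) = -log(7.78e-04) = 3.11.

Conjugate acid: HF; pK_a = 3.11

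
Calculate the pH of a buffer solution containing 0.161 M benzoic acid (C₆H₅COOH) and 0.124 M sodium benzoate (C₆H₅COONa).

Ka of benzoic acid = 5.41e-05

pKa = -log(5.41e-05) = 4.27. pH = pKa + log([A⁻]/[HA]) = 4.27 + log(0.124/0.161)

pH = 4.15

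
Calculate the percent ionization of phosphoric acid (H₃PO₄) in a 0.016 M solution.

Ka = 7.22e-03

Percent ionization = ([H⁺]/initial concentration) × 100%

Using Ka equilibrium: x² + Ka×x - Ka×C = 0. Solving: [H⁺] = 7.7281e-03. Percent = (7.7281e-03/0.016) × 100

Percent ionization = 48.3%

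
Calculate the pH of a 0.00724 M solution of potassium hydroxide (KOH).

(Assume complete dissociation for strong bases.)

[OH⁻] = 0.00724 M for strong base. pOH = -log[OH⁻] = 2.14, pH = 14 - pOH

pH = 11.86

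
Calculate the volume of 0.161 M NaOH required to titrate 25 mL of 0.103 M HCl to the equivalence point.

At equivalence: moles acid = moles base. moles HCl = 0.103 × 25/1000 = 0.002575 mol. V_base = moles / 0.161 × 1000 = 16.0 mL.

V_{base} = 16.0 mL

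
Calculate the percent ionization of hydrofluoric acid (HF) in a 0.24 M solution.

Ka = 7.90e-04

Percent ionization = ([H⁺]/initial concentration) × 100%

Using Ka equilibrium: x² + Ka×x - Ka×C = 0. Solving: [H⁺] = 1.3380e-02. Percent = (1.3380e-02/0.24) × 100

Percent ionization = 5.58%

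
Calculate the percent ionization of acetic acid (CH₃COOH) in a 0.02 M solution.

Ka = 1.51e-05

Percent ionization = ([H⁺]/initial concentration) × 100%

Using Ka equilibrium: x² + Ka×x - Ka×C = 0. Solving: [H⁺] = 5.4205e-04. Percent = (5.4205e-04/0.02) × 100

Percent ionization = 2.71%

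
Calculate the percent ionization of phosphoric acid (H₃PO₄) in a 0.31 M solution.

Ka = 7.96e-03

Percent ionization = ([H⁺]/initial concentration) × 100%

Using Ka equilibrium: x² + Ka×x - Ka×C = 0. Solving: [H⁺] = 4.5854e-02. Percent = (4.5854e-02/0.31) × 100

Percent ionization = 14.8%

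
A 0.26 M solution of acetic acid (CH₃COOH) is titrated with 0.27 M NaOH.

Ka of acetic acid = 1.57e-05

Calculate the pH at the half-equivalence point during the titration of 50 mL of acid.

At half-equivalence [HA] = [A⁻], so Henderson-Hasselbalch gives pH = pKa = -log(1.57e-05) = 4.80.

pH = pKa = 4.80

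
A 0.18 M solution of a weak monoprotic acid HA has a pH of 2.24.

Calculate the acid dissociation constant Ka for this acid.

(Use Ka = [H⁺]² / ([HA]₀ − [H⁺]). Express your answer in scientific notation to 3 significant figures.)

[H⁺] = 10^(−pH) = 10^(−2.24) = 5.754e-03 M. For HA ⇌ H⁺ + A⁻, Ka = [H⁺][A⁻]/[HA] = [H⁺]² / ([HA]₀ − [H⁺]) = (5.754e-03)² / (0.18 − 5.754e-03) = 1.90e-04.

K_a = 1.90e-04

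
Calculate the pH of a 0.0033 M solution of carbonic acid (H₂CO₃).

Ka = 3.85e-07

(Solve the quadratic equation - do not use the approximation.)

x² + Ka×x - Ka×C = 0. Using quadratic formula: [H⁺] = 3.5452e-05

pH = 4.45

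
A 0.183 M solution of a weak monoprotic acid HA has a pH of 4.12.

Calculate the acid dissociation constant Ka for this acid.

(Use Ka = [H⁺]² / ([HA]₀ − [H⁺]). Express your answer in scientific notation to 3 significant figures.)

[H⁺] = 10^(−pH) = 10^(−4.12) = 7.586e-05 M. For HA ⇌ H⁺ + A⁻, Ka = [H⁺][A⁻]/[HA] = [H⁺]² / ([HA]₀ − [H⁺]) = (7.586e-05)² / (0.183 − 7.586e-05) = 3.15e-08.

K_a = 3.15e-08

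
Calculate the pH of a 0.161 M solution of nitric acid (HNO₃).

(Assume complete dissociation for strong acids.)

[H⁺] = 0.161 M for strong acid. pH = -log[H⁺] = -log(0.161)

pH = 0.79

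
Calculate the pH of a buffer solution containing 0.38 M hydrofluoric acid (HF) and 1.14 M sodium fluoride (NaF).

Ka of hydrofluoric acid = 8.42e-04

pKa = -log(8.42e-04) = 3.07. pH = pKa + log([A⁻]/[HA]) = 3.07 + log(1.14/0.38)

pH = 3.55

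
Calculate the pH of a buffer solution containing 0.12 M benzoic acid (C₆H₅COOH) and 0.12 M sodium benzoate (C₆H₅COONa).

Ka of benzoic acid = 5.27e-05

pKa = -log(5.27e-05) = 4.28. pH = pKa + log([A⁻]/[HA]) = 4.28 + log(0.12/0.12)

pH = 4.28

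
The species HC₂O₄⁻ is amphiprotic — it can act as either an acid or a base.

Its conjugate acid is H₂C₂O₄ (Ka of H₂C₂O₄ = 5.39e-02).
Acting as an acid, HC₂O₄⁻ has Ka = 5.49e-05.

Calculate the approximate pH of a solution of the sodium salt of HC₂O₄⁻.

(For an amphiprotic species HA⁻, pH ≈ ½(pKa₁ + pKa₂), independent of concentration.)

pKa₁ = -log(5.39e-02) = 1.27; pKa₂ = -log(5.49e-05) = 4.26. For an amphiprotic species, pH ≈ ½(pKa₁ + pKa₂) = ½(1.27 + 4.26) = 2.76.

pH = 2.76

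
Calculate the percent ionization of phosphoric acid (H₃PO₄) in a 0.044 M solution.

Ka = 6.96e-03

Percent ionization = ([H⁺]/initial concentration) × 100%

Using Ka equilibrium: x² + Ka×x - Ka×C = 0. Solving: [H⁺] = 1.4362e-02. Percent = (1.4362e-02/0.044) × 100

Percent ionization = 32.6%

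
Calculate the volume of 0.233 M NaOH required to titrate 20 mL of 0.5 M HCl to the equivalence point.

At equivalence: moles acid = moles base. moles HCl = 0.5 × 20/1000 = 0.01 mol. V_base = moles / 0.233 × 1000 = 42.9 mL.

V_{base} = 42.9 mL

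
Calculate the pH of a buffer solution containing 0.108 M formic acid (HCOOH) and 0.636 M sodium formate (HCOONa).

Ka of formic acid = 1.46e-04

pKa = -log(1.46e-04) = 3.84. pH = pKa + log([A⁻]/[HA]) = 3.84 + log(0.636/0.108)

pH = 4.61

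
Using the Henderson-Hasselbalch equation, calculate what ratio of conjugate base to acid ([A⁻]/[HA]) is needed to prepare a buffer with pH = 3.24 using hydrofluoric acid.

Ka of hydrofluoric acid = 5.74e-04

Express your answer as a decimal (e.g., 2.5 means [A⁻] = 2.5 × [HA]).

pKa = -log(5.74e-04) = 3.2411. pH = pKa + log([A⁻]/[HA]), so log([A⁻]/[HA]) = pH − pKa = 3.24 − 3.2411 = -0.0011. [A⁻]/[HA] = 10^(-0.0011) = 0.997

[A⁻]/[HA] = 0.997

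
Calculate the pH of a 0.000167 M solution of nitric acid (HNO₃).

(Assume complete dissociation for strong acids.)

[H⁺] = 0.000167 M for strong acid. pH = -log[H⁺] = -log(0.000167)

pH = 3.78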